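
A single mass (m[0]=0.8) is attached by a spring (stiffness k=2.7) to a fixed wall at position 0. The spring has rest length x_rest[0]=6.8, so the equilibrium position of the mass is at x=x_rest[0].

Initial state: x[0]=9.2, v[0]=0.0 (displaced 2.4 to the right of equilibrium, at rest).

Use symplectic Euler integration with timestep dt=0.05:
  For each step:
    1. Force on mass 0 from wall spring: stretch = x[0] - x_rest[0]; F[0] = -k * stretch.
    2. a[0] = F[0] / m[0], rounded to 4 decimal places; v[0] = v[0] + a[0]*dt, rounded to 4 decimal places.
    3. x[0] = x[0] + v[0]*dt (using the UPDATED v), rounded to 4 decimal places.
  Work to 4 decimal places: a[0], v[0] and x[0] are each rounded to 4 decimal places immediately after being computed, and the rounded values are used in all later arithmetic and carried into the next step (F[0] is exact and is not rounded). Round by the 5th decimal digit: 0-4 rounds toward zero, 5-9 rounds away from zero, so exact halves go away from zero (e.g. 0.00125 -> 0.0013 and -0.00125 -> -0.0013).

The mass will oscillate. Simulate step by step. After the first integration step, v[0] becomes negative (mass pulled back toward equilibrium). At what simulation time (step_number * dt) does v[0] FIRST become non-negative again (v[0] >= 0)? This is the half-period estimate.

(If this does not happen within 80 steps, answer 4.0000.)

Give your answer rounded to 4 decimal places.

Step 0: x=[9.2000] v=[0.0000]
Step 1: x=[9.1798] v=[-0.4050]
Step 2: x=[9.1395] v=[-0.8066]
Step 3: x=[9.0794] v=[-1.2014]
Step 4: x=[9.0001] v=[-1.5861]
Step 5: x=[8.9022] v=[-1.9574]
Step 6: x=[8.7866] v=[-2.3121]
Step 7: x=[8.6542] v=[-2.6473]
Step 8: x=[8.5062] v=[-2.9602]
Step 9: x=[8.3438] v=[-3.2481]
Step 10: x=[8.1684] v=[-3.5086]
Step 11: x=[7.9814] v=[-3.7395]
Step 12: x=[7.7845] v=[-3.9389]
Step 13: x=[7.5793] v=[-4.1050]
Step 14: x=[7.3675] v=[-4.2365]
Step 15: x=[7.1509] v=[-4.3323]
Step 16: x=[6.9313] v=[-4.3915]
Step 17: x=[6.7106] v=[-4.4137]
Step 18: x=[6.4907] v=[-4.3986]
Step 19: x=[6.2734] v=[-4.3464]
Step 20: x=[6.0605] v=[-4.2575]
Step 21: x=[5.8539] v=[-4.1327]
Step 22: x=[5.6553] v=[-3.9730]
Step 23: x=[5.4663] v=[-3.7798]
Step 24: x=[5.2886] v=[-3.5547]
Step 25: x=[5.1236] v=[-3.2997]
Step 26: x=[4.9728] v=[-3.0168]
Step 27: x=[4.8374] v=[-2.7085]
Step 28: x=[4.7185] v=[-2.3773]
Step 29: x=[4.6172] v=[-2.0260]
Step 30: x=[4.5343] v=[-1.6577]
Step 31: x=[4.4705] v=[-1.2754]
Step 32: x=[4.4264] v=[-0.8823]
Step 33: x=[4.4023] v=[-0.4818]
Step 34: x=[4.3984] v=[-0.0772]
Step 35: x=[4.4148] v=[0.3281]
First v>=0 after going negative at step 35, time=1.7500

Answer: 1.7500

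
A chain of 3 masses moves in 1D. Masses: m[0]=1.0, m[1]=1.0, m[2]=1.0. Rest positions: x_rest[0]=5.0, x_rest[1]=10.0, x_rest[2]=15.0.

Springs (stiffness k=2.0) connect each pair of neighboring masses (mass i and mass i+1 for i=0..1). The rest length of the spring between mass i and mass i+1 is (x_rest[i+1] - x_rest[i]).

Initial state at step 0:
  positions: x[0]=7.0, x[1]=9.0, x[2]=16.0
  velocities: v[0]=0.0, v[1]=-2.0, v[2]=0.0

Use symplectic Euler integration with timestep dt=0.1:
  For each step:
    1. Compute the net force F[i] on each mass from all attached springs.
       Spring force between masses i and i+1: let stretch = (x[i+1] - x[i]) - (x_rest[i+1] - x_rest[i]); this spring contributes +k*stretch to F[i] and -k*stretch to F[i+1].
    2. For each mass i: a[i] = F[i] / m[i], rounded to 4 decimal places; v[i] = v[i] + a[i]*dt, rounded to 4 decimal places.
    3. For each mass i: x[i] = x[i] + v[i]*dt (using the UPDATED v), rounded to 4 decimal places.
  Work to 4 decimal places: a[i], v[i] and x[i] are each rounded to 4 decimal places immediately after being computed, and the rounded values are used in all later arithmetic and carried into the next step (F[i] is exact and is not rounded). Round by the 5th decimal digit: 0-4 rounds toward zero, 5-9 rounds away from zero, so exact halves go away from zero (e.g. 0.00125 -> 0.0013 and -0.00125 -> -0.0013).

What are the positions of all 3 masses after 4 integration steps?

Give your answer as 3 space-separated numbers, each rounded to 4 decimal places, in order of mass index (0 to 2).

Step 0: x=[7.0000 9.0000 16.0000] v=[0.0000 -2.0000 0.0000]
Step 1: x=[6.9400 8.9000 15.9600] v=[-0.6000 -1.0000 -0.4000]
Step 2: x=[6.8192 8.9020 15.8788] v=[-1.2080 0.0200 -0.8120]
Step 3: x=[6.6401 9.0019 15.7581] v=[-1.7914 0.9988 -1.2074]
Step 4: x=[6.4082 9.1897 15.6022] v=[-2.3190 1.8777 -1.5586]

Answer: 6.4082 9.1897 15.6022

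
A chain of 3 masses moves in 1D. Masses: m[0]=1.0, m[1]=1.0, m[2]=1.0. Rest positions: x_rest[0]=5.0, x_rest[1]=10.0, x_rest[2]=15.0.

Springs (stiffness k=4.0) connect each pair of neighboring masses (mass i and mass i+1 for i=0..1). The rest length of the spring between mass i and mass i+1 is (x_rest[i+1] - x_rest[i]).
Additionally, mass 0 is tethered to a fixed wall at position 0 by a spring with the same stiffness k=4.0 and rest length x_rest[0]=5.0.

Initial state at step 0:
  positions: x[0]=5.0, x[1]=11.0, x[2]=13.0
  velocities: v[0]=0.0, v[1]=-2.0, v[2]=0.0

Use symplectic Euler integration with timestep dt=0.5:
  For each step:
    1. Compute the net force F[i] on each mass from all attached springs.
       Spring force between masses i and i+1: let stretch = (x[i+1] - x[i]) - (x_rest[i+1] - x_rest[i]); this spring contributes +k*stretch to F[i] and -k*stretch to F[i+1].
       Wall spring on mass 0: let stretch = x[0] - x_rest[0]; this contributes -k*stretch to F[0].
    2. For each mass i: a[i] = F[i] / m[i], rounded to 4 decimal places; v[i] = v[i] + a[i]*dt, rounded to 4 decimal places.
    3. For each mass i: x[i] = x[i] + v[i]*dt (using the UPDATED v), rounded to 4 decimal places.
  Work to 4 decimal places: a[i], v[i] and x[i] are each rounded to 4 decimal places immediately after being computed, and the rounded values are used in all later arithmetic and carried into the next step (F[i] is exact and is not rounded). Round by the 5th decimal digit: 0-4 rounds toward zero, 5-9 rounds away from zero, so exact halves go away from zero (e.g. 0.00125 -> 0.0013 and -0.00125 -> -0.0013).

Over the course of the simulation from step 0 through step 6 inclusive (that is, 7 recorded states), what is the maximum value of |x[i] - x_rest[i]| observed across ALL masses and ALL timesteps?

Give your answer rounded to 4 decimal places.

Step 0: x=[5.0000 11.0000 13.0000] v=[0.0000 -2.0000 0.0000]
Step 1: x=[6.0000 6.0000 16.0000] v=[2.0000 -10.0000 6.0000]
Step 2: x=[1.0000 11.0000 14.0000] v=[-10.0000 10.0000 -4.0000]
Step 3: x=[5.0000 9.0000 14.0000] v=[8.0000 -4.0000 0.0000]
Step 4: x=[8.0000 8.0000 14.0000] v=[6.0000 -2.0000 0.0000]
Step 5: x=[3.0000 13.0000 13.0000] v=[-10.0000 10.0000 -2.0000]
Step 6: x=[5.0000 8.0000 17.0000] v=[4.0000 -10.0000 8.0000]
Max displacement = 4.0000

Answer: 4.0000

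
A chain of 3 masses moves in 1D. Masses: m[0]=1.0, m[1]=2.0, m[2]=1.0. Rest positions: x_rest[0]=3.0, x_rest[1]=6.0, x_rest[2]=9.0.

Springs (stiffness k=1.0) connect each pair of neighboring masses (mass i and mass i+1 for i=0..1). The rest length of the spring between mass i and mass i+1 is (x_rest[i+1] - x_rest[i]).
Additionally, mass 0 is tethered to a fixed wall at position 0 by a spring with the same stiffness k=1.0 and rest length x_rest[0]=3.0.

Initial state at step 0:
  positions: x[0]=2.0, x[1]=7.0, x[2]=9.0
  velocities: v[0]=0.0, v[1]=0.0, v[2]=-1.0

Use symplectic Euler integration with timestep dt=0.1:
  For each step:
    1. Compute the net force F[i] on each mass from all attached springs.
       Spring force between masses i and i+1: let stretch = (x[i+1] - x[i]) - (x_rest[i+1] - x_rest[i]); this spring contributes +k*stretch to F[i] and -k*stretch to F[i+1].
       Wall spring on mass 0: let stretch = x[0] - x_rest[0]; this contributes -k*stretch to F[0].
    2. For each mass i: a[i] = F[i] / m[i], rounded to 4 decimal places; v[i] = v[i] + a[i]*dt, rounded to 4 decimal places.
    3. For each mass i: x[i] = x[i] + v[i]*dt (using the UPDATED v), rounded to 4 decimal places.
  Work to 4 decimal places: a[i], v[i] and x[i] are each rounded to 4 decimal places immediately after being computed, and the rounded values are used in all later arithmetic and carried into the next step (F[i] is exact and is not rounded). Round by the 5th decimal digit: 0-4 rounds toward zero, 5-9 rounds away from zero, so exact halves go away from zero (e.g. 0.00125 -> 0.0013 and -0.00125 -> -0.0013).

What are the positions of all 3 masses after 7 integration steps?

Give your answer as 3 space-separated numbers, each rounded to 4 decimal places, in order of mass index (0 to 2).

Step 0: x=[2.0000 7.0000 9.0000] v=[0.0000 0.0000 -1.0000]
Step 1: x=[2.0300 6.9850 8.9100] v=[0.3000 -0.1500 -0.9000]
Step 2: x=[2.0893 6.9549 8.8308] v=[0.5925 -0.3015 -0.7925]
Step 3: x=[2.1763 6.9098 8.7628] v=[0.8701 -0.4510 -0.6801]
Step 4: x=[2.2889 6.8503 8.7063] v=[1.1258 -0.5950 -0.5654]
Step 5: x=[2.4242 6.7773 8.6612] v=[1.3531 -0.7303 -0.4510]
Step 6: x=[2.5788 6.6919 8.6273] v=[1.5460 -0.8538 -0.3394]
Step 7: x=[2.7487 6.5956 8.6040] v=[1.6994 -0.9627 -0.2329]

Answer: 2.7487 6.5956 8.6040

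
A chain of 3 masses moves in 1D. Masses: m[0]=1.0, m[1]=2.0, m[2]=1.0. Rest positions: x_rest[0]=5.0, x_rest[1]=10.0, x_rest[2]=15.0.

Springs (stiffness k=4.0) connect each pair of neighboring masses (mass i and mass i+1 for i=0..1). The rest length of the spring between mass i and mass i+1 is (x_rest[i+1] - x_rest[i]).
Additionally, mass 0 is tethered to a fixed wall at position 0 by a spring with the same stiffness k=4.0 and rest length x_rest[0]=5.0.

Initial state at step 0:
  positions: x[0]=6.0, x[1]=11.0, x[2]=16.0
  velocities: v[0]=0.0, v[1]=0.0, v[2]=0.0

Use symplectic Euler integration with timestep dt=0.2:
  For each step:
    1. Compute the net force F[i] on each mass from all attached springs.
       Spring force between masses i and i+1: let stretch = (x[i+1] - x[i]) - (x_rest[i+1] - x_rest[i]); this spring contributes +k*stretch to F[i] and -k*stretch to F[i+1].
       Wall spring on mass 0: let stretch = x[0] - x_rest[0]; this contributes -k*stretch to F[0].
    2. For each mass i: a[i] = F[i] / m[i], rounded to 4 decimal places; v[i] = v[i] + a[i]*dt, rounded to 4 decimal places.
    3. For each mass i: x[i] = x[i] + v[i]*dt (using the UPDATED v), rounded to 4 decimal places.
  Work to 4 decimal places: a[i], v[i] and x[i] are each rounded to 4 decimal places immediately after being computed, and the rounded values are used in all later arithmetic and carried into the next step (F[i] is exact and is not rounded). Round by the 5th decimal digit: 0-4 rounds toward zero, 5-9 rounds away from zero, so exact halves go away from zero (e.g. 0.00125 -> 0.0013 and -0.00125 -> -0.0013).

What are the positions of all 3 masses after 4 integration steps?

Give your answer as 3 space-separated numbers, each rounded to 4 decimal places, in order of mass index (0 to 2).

Step 0: x=[6.0000 11.0000 16.0000] v=[0.0000 0.0000 0.0000]
Step 1: x=[5.8400 11.0000 16.0000] v=[-0.8000 0.0000 0.0000]
Step 2: x=[5.5712 10.9872 16.0000] v=[-1.3440 -0.0640 0.0000]
Step 3: x=[5.2776 10.9421 15.9980] v=[-1.4682 -0.2253 -0.0102]
Step 4: x=[5.0459 10.8484 15.9870] v=[-1.1587 -0.4687 -0.0549]

Answer: 5.0459 10.8484 15.9870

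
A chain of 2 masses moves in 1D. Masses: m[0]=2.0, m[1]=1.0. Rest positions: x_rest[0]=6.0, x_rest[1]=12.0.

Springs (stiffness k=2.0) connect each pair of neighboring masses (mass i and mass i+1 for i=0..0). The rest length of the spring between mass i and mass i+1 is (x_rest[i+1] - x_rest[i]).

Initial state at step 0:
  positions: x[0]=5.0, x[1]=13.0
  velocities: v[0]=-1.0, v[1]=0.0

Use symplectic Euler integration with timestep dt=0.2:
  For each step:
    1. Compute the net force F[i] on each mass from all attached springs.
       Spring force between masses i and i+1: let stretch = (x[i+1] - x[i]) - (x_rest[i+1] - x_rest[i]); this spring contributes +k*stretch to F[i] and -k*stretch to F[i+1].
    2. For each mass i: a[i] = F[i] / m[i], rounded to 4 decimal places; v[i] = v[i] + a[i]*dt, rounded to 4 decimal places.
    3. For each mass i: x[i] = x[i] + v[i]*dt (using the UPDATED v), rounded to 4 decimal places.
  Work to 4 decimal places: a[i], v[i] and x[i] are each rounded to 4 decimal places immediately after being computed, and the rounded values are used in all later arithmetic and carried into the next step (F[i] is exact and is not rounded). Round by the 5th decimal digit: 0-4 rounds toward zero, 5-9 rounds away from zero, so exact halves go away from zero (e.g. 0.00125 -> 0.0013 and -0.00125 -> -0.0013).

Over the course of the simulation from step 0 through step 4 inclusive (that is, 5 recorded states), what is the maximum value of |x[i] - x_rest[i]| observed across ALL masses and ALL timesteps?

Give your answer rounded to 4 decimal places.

Step 0: x=[5.0000 13.0000] v=[-1.0000 0.0000]
Step 1: x=[4.8800 12.8400] v=[-0.6000 -0.8000]
Step 2: x=[4.8384 12.5232] v=[-0.2080 -1.5840]
Step 3: x=[4.8642 12.0716] v=[0.1290 -2.2579]
Step 4: x=[4.9383 11.5234] v=[0.3705 -2.7409]
Max displacement = 1.1616

Answer: 1.1616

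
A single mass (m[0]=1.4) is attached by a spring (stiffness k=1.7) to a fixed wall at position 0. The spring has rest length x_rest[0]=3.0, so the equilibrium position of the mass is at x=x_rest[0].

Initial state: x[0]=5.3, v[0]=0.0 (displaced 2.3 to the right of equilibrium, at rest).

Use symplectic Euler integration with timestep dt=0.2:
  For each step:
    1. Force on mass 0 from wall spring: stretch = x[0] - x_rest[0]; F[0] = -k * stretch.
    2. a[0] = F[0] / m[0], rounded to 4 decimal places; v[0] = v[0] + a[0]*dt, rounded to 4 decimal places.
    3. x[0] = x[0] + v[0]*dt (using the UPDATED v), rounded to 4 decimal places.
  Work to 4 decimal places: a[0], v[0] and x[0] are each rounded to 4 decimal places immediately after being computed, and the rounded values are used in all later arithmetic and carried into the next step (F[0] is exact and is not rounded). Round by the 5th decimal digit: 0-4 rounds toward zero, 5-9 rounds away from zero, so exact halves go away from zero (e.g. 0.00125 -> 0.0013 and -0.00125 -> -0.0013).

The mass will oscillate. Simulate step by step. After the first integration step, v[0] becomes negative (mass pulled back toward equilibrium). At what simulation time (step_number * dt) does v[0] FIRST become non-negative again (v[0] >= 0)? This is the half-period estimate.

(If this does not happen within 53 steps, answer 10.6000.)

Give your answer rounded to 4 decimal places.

Answer: 3.0000

Derivation:
Step 0: x=[5.3000] v=[0.0000]
Step 1: x=[5.1883] v=[-0.5586]
Step 2: x=[4.9703] v=[-1.0900]
Step 3: x=[4.6566] v=[-1.5685]
Step 4: x=[4.2624] v=[-1.9708]
Step 5: x=[3.8069] v=[-2.2774]
Step 6: x=[3.3122] v=[-2.4734]
Step 7: x=[2.8024] v=[-2.5492]
Step 8: x=[2.3022] v=[-2.5012]
Step 9: x=[1.8359] v=[-2.3317]
Step 10: x=[1.4261] v=[-2.0490]
Step 11: x=[1.0927] v=[-1.6668]
Step 12: x=[0.8520] v=[-1.2036]
Step 13: x=[0.7156] v=[-0.6819]
Step 14: x=[0.6902] v=[-0.1271]
Step 15: x=[0.7770] v=[0.4339]
First v>=0 after going negative at step 15, time=3.0000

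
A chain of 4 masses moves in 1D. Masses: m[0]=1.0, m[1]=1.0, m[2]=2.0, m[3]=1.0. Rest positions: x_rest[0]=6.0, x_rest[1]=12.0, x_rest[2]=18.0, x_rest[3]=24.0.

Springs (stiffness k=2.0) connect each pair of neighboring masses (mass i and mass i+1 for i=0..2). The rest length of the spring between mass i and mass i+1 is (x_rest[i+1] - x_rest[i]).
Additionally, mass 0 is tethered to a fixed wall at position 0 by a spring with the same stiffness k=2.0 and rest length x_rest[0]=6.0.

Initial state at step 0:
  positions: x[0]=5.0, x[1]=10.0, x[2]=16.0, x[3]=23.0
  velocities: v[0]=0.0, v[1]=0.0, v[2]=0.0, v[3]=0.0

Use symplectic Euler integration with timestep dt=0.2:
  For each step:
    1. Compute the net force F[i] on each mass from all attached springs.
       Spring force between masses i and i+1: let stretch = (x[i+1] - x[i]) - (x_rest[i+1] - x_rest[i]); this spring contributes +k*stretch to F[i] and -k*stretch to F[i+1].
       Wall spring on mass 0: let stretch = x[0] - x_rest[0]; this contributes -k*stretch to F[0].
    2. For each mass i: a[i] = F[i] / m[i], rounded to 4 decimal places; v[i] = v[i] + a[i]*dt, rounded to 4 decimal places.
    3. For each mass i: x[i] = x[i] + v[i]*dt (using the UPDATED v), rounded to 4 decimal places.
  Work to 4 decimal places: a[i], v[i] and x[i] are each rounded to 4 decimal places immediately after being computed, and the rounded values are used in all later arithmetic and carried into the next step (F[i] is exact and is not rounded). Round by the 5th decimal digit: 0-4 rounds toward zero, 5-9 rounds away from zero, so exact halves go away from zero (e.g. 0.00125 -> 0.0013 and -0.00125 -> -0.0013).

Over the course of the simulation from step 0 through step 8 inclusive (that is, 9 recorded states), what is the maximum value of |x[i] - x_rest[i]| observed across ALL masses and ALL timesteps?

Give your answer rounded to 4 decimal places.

Answer: 2.2885

Derivation:
Step 0: x=[5.0000 10.0000 16.0000 23.0000] v=[0.0000 0.0000 0.0000 0.0000]
Step 1: x=[5.0000 10.0800 16.0400 22.9200] v=[0.0000 0.4000 0.2000 -0.4000]
Step 2: x=[5.0064 10.2304 16.1168 22.7696] v=[0.0320 0.7520 0.3840 -0.7520]
Step 3: x=[5.0302 10.4338 16.2243 22.5670] v=[0.1190 1.0170 0.5373 -1.0131]
Step 4: x=[5.0839 10.6682 16.3538 22.3370] v=[0.2684 1.1718 0.6477 -1.1502]
Step 5: x=[5.1776 10.9107 16.4952 22.1083] v=[0.4686 1.2123 0.7072 -1.1435]
Step 6: x=[5.3158 11.1413 16.6378 21.9106] v=[0.6908 1.1529 0.7129 -0.9887]
Step 7: x=[5.4947 11.3456 16.7714 21.7710] v=[0.8947 1.0213 0.6682 -0.6978]
Step 8: x=[5.7021 11.5159 16.8880 21.7115] v=[1.0372 0.8513 0.5830 -0.2976]
Max displacement = 2.2885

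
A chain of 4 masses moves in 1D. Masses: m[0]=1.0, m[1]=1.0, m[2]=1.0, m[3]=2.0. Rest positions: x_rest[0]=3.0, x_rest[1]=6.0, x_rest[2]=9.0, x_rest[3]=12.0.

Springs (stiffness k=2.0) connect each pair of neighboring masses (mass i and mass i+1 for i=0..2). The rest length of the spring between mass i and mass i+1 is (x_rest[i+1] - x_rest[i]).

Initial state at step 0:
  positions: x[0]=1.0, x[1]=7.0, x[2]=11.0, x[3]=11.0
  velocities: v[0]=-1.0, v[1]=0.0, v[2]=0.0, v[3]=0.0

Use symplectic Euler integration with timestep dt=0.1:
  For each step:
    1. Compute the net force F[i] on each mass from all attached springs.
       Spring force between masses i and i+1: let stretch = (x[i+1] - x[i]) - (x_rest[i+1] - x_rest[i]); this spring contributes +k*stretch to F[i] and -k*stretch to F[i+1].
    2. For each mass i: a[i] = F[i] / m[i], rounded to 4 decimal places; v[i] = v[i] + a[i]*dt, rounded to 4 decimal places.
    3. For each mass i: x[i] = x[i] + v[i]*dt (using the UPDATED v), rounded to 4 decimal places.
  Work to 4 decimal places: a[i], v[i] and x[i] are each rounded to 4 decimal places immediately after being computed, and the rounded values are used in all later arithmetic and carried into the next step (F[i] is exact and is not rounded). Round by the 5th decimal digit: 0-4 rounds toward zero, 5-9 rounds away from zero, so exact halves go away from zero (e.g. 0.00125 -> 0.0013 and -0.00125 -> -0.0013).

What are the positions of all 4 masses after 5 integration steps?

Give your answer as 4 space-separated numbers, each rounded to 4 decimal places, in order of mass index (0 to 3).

Answer: 1.3702 6.4037 9.9009 11.4125

Derivation:
Step 0: x=[1.0000 7.0000 11.0000 11.0000] v=[-1.0000 0.0000 0.0000 0.0000]
Step 1: x=[0.9600 6.9600 10.9200 11.0300] v=[-0.4000 -0.4000 -0.8000 0.3000]
Step 2: x=[0.9800 6.8792 10.7630 11.0889] v=[0.2000 -0.8080 -1.5700 0.5890]
Step 3: x=[1.0580 6.7581 10.5348 11.1745] v=[0.7798 -1.2111 -2.2816 0.8564]
Step 4: x=[1.1900 6.5985 10.2439 11.2837] v=[1.3198 -1.5958 -2.9090 1.0924]
Step 5: x=[1.3702 6.4037 9.9009 11.4125] v=[1.8015 -1.9484 -3.4301 1.2884]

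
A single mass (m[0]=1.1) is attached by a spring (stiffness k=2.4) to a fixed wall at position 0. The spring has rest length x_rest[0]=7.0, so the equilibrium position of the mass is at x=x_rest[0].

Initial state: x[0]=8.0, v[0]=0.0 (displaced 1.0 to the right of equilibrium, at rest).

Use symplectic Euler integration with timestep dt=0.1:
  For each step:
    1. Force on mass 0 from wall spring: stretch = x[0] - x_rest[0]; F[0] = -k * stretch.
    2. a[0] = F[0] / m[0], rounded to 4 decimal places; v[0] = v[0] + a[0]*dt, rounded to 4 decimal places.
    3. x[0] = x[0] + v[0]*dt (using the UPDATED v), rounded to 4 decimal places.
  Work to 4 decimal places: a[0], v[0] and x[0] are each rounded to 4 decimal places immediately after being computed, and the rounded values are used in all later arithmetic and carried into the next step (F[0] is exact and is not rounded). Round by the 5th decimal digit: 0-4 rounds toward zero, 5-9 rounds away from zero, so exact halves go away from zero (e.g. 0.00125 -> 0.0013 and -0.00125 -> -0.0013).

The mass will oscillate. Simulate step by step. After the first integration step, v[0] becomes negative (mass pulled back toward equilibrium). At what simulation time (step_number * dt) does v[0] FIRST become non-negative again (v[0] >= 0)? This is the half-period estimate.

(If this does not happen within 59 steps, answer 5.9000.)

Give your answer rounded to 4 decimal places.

Answer: 2.2000

Derivation:
Step 0: x=[8.0000] v=[0.0000]
Step 1: x=[7.9782] v=[-0.2182]
Step 2: x=[7.9350] v=[-0.4316]
Step 3: x=[7.8714] v=[-0.6356]
Step 4: x=[7.7888] v=[-0.8257]
Step 5: x=[7.6890] v=[-0.9978]
Step 6: x=[7.5742] v=[-1.1481]
Step 7: x=[7.4469] v=[-1.2734]
Step 8: x=[7.3098] v=[-1.3709]
Step 9: x=[7.1660] v=[-1.4385]
Step 10: x=[7.0185] v=[-1.4747]
Step 11: x=[6.8706] v=[-1.4787]
Step 12: x=[6.7256] v=[-1.4505]
Step 13: x=[6.5865] v=[-1.3906]
Step 14: x=[6.4565] v=[-1.3004]
Step 15: x=[6.3383] v=[-1.1818]
Step 16: x=[6.2346] v=[-1.0374]
Step 17: x=[6.1476] v=[-0.8704]
Step 18: x=[6.0792] v=[-0.6844]
Step 19: x=[6.0309] v=[-0.4835]
Step 20: x=[6.0037] v=[-0.2721]
Step 21: x=[5.9982] v=[-0.0547]
Step 22: x=[6.0146] v=[0.1639]
First v>=0 after going negative at step 22, time=2.2000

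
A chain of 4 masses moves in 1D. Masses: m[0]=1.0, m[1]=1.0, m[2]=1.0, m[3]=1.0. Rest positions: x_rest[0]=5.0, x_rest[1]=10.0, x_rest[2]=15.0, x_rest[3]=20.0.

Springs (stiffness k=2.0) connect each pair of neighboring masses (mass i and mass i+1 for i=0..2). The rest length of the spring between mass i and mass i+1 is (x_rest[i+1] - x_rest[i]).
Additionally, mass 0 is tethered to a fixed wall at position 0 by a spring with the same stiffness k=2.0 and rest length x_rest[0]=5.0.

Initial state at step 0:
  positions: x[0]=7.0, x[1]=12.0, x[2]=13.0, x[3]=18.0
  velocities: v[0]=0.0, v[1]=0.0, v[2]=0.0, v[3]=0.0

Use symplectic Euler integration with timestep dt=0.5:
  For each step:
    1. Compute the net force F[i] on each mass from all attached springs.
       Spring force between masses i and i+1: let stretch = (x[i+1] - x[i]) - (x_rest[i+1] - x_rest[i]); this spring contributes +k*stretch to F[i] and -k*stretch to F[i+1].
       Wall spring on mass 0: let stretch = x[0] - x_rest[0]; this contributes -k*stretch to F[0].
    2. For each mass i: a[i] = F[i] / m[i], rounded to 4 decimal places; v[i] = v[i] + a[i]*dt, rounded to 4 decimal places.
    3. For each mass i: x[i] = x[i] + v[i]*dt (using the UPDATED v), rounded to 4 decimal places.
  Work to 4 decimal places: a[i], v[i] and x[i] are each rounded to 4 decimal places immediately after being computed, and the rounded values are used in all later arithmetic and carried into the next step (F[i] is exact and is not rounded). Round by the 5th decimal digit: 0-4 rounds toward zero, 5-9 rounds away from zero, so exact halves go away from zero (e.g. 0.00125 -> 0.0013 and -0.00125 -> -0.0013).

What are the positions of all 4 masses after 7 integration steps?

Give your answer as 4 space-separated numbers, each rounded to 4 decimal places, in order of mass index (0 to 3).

Step 0: x=[7.0000 12.0000 13.0000 18.0000] v=[0.0000 0.0000 0.0000 0.0000]
Step 1: x=[6.0000 10.0000 15.0000 18.0000] v=[-2.0000 -4.0000 4.0000 0.0000]
Step 2: x=[4.0000 8.5000 16.0000 19.0000] v=[-4.0000 -3.0000 2.0000 2.0000]
Step 3: x=[2.2500 8.5000 14.7500 21.0000] v=[-3.5000 0.0000 -2.5000 4.0000]
Step 4: x=[2.5000 8.5000 13.5000 22.3750] v=[0.5000 0.0000 -2.5000 2.7500]
Step 5: x=[4.5000 8.0000 14.1875 21.8125] v=[4.0000 -1.0000 1.3750 -1.1250]
Step 6: x=[6.0000 8.8438 15.5938 19.9375] v=[3.0000 1.6875 2.8125 -3.7500]
Step 7: x=[5.9219 11.6407 15.7969 18.3907] v=[-0.1562 5.5937 0.4062 -3.0937]

Answer: 5.9219 11.6407 15.7969 18.3907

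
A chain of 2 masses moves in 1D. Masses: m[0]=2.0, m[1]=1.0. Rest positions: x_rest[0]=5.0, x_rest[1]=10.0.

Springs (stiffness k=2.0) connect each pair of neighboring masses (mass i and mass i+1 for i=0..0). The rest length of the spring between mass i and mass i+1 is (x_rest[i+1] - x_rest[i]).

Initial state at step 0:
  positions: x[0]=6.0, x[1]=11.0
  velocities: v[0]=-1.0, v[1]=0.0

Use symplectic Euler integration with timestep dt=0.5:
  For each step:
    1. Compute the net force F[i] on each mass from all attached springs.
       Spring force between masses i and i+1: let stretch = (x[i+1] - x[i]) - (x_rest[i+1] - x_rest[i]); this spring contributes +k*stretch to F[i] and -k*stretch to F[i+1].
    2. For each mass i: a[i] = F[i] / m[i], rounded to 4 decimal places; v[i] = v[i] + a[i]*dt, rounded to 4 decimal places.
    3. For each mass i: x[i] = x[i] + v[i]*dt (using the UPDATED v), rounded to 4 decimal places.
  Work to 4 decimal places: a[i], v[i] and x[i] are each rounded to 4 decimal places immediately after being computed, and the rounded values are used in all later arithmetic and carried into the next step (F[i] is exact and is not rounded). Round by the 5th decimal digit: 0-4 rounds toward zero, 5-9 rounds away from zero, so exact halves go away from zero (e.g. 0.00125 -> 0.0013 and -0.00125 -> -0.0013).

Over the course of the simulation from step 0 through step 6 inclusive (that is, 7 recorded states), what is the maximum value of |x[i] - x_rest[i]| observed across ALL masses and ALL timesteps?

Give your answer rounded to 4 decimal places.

Step 0: x=[6.0000 11.0000] v=[-1.0000 0.0000]
Step 1: x=[5.5000 11.0000] v=[-1.0000 0.0000]
Step 2: x=[5.1250 10.7500] v=[-0.7500 -0.5000]
Step 3: x=[4.9063 10.1875] v=[-0.4375 -1.1250]
Step 4: x=[4.7579 9.4844] v=[-0.2969 -1.4062]
Step 5: x=[4.5411 8.9181] v=[-0.4337 -1.1327]
Step 6: x=[4.1685 8.6633] v=[-0.7452 -0.5097]
Max displacement = 1.3367

Answer: 1.3367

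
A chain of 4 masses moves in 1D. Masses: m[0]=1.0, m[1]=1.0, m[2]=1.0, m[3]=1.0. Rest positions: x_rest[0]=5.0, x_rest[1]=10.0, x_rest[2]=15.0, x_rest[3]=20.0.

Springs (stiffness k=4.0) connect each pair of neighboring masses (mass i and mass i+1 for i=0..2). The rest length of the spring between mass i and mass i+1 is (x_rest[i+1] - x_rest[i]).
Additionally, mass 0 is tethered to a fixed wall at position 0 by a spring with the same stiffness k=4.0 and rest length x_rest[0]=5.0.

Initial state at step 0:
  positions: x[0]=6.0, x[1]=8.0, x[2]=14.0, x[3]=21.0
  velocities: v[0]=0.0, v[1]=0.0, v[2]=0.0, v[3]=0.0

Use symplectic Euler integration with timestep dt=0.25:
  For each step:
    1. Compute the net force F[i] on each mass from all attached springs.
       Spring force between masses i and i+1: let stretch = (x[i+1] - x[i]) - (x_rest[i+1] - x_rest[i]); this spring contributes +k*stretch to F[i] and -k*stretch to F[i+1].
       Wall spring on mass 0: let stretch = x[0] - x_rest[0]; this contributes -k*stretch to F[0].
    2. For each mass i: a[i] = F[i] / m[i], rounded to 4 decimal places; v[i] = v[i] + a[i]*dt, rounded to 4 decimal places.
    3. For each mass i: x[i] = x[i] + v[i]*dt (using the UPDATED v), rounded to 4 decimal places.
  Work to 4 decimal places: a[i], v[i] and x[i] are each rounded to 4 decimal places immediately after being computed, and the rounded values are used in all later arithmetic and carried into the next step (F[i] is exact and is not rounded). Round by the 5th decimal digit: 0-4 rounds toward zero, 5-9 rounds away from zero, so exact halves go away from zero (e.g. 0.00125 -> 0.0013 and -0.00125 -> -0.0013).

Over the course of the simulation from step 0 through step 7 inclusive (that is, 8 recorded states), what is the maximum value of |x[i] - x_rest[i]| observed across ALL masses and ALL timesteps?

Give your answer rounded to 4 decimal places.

Step 0: x=[6.0000 8.0000 14.0000 21.0000] v=[0.0000 0.0000 0.0000 0.0000]
Step 1: x=[5.0000 9.0000 14.2500 20.5000] v=[-4.0000 4.0000 1.0000 -2.0000]
Step 2: x=[3.7500 10.3125 14.7500 19.6875] v=[-5.0000 5.2500 2.0000 -3.2500]
Step 3: x=[3.2031 11.0938 15.3750 18.8906] v=[-2.1875 3.1250 2.5000 -3.1875]
Step 4: x=[3.8281 10.9727 15.8086 18.4648] v=[2.5001 -0.4845 1.7344 -1.7031]
Step 5: x=[5.2823 10.2744 15.6973 18.6250] v=[5.8166 -2.7932 -0.4453 0.6407]
Step 6: x=[6.6639 9.6838 14.9622 19.3033] v=[5.5264 -2.3624 -2.9405 2.7130]
Step 7: x=[7.1345 9.6578 13.9928 20.1463] v=[1.8824 -0.1039 -3.8778 3.3719]
Max displacement = 2.1345

Answer: 2.1345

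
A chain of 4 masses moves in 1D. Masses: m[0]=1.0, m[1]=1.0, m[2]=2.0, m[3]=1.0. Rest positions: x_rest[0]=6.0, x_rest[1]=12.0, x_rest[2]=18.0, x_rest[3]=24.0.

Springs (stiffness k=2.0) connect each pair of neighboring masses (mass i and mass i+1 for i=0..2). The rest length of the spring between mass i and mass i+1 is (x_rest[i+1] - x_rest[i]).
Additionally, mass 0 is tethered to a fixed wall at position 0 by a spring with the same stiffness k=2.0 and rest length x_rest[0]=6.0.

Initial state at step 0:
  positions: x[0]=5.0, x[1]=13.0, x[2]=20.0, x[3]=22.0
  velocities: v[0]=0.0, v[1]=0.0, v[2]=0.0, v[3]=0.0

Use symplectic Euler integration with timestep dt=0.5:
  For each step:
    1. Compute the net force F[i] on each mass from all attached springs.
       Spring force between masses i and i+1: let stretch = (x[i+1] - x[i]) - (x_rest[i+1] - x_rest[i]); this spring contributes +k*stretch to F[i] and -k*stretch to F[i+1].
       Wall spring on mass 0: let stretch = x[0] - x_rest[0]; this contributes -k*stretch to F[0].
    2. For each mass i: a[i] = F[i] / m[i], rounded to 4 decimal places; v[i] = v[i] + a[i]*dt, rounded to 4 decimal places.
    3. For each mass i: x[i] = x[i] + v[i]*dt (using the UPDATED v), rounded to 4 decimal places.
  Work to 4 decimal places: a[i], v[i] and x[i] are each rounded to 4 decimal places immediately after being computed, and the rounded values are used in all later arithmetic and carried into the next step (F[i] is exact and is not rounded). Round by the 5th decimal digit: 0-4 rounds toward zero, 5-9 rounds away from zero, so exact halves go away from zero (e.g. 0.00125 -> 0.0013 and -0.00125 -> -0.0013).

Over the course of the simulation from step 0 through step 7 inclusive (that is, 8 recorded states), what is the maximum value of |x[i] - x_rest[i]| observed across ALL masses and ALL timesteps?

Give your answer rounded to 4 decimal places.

Step 0: x=[5.0000 13.0000 20.0000 22.0000] v=[0.0000 0.0000 0.0000 0.0000]
Step 1: x=[6.5000 12.5000 18.7500 24.0000] v=[3.0000 -1.0000 -2.5000 4.0000]
Step 2: x=[7.7500 12.1250 17.2500 26.3750] v=[2.5000 -0.7500 -3.0000 4.7500]
Step 3: x=[7.3125 12.1250 16.7500 27.1875] v=[-0.8750 0.0000 -1.0000 1.6250]
Step 4: x=[5.6250 12.0313 17.7032 25.7813] v=[-3.3750 -0.1875 1.9063 -2.8125]
Step 5: x=[4.3282 11.5704 19.2579 23.3360] v=[-2.5937 -0.9219 3.1094 -4.8906]
Step 6: x=[4.4884 11.3321 19.9103 21.8517] v=[0.3203 -0.4766 1.3047 -2.9687]
Step 7: x=[5.8262 11.9611 18.9035 22.3967] v=[2.6756 1.2579 -2.0137 1.0899]
Max displacement = 3.1875

Answer: 3.1875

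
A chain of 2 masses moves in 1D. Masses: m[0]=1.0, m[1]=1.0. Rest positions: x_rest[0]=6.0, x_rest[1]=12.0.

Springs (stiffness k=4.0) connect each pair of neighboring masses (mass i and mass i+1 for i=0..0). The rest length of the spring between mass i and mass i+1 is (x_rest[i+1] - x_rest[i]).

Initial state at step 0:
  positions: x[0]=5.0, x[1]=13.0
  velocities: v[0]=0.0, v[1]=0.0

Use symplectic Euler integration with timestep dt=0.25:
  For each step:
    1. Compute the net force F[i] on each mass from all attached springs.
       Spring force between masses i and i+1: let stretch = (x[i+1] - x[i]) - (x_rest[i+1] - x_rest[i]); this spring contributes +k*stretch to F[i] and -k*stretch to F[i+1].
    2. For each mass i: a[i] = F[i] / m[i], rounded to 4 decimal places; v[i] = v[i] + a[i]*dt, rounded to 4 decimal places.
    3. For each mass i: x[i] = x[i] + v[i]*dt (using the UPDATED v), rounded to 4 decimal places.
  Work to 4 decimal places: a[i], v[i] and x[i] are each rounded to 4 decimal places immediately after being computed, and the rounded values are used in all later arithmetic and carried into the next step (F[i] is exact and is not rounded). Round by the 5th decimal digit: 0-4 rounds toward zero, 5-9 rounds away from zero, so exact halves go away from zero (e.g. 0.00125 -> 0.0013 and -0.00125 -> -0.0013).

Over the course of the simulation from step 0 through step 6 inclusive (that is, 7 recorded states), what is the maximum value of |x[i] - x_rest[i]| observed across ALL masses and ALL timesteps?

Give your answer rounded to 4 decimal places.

Step 0: x=[5.0000 13.0000] v=[0.0000 0.0000]
Step 1: x=[5.5000 12.5000] v=[2.0000 -2.0000]
Step 2: x=[6.2500 11.7500] v=[3.0000 -3.0000]
Step 3: x=[6.8750 11.1250] v=[2.5000 -2.5000]
Step 4: x=[7.0625 10.9375] v=[0.7500 -0.7500]
Step 5: x=[6.7188 11.2813] v=[-1.3750 1.3750]
Step 6: x=[6.0157 11.9844] v=[-2.8125 2.8125]
Max displacement = 1.0625

Answer: 1.0625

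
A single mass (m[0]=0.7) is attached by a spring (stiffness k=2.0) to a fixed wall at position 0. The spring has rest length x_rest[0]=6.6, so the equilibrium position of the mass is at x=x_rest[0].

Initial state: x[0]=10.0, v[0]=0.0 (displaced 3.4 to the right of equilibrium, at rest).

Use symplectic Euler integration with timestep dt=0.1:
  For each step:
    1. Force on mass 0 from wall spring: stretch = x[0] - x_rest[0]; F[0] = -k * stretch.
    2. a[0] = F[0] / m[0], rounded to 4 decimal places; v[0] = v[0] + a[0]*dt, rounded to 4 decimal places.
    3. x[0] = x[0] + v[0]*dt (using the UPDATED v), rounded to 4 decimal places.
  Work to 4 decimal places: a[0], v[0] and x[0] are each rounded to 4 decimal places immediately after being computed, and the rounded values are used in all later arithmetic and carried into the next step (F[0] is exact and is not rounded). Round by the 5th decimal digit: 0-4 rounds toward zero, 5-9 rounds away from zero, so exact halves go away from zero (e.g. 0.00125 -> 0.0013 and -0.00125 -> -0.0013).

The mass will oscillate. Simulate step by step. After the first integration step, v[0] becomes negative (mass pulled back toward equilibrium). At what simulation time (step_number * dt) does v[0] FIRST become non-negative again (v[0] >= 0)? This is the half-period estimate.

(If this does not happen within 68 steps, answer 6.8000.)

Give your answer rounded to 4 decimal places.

Step 0: x=[10.0000] v=[0.0000]
Step 1: x=[9.9029] v=[-0.9714]
Step 2: x=[9.7114] v=[-1.9151]
Step 3: x=[9.4310] v=[-2.8041]
Step 4: x=[9.0697] v=[-3.6130]
Step 5: x=[8.6378] v=[-4.3186]
Step 6: x=[8.1477] v=[-4.9008]
Step 7: x=[7.6134] v=[-5.3430]
Step 8: x=[7.0502] v=[-5.6325]
Step 9: x=[6.4741] v=[-5.7611]
Step 10: x=[5.9016] v=[-5.7251]
Step 11: x=[5.3490] v=[-5.5256]
Step 12: x=[4.8322] v=[-5.1682]
Step 13: x=[4.3659] v=[-4.6631]
Step 14: x=[3.9634] v=[-4.0248]
Step 15: x=[3.6363] v=[-3.2715]
Step 16: x=[3.3938] v=[-2.4247]
Step 17: x=[3.2429] v=[-1.5086]
Step 18: x=[3.1880] v=[-0.5494]
Step 19: x=[3.2306] v=[0.4255]
First v>=0 after going negative at step 19, time=1.9000

Answer: 1.9000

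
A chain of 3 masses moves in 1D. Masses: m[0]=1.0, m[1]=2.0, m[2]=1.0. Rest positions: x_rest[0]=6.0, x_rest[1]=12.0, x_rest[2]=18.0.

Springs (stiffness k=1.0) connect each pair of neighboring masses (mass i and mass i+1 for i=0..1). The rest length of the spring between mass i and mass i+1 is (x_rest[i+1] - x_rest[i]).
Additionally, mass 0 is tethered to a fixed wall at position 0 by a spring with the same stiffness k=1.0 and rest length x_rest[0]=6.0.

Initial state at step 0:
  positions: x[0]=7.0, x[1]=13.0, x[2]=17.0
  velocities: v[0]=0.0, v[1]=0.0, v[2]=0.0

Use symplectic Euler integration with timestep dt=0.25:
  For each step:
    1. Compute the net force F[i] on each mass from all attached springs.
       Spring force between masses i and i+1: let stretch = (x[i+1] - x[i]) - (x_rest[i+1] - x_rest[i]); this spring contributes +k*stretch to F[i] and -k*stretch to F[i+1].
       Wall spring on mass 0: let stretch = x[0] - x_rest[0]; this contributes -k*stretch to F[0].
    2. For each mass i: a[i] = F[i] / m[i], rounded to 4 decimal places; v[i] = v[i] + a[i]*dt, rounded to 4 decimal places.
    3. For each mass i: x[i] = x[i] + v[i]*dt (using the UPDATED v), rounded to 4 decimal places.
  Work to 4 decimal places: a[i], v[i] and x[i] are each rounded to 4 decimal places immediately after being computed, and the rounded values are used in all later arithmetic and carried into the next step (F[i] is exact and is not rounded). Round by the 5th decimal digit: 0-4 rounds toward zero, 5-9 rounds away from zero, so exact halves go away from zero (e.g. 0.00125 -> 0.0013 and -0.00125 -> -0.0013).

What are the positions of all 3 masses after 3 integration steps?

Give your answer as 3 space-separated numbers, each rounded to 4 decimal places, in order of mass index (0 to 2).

Step 0: x=[7.0000 13.0000 17.0000] v=[0.0000 0.0000 0.0000]
Step 1: x=[6.9375 12.9375 17.1250] v=[-0.2500 -0.2500 0.5000]
Step 2: x=[6.8164 12.8184 17.3633] v=[-0.4844 -0.4766 0.9531]
Step 3: x=[6.6444 12.6537 17.6925] v=[-0.6880 -0.6588 1.3169]

Answer: 6.6444 12.6537 17.6925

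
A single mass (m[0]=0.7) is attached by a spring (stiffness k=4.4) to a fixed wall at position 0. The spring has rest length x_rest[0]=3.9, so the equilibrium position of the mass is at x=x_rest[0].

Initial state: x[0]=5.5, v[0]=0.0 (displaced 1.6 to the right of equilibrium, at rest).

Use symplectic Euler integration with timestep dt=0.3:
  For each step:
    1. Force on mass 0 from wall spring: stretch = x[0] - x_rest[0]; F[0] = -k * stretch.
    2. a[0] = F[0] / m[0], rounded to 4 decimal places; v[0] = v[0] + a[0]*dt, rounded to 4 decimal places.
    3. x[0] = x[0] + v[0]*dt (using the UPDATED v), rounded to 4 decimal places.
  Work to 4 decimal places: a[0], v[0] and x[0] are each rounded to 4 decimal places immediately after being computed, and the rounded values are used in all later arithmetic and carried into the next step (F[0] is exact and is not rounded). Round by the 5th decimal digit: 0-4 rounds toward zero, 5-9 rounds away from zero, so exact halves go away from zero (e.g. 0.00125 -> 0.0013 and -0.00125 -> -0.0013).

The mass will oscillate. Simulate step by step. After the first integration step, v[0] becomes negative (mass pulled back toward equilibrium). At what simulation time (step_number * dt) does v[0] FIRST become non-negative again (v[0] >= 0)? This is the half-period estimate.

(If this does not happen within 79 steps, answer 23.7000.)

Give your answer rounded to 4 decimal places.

Answer: 1.5000

Derivation:
Step 0: x=[5.5000] v=[0.0000]
Step 1: x=[4.5949] v=[-3.0171]
Step 2: x=[3.2967] v=[-4.3275]
Step 3: x=[2.3398] v=[-3.1898]
Step 4: x=[2.2655] v=[-0.2477]
Step 5: x=[3.1159] v=[2.8345]
First v>=0 after going negative at step 5, time=1.5000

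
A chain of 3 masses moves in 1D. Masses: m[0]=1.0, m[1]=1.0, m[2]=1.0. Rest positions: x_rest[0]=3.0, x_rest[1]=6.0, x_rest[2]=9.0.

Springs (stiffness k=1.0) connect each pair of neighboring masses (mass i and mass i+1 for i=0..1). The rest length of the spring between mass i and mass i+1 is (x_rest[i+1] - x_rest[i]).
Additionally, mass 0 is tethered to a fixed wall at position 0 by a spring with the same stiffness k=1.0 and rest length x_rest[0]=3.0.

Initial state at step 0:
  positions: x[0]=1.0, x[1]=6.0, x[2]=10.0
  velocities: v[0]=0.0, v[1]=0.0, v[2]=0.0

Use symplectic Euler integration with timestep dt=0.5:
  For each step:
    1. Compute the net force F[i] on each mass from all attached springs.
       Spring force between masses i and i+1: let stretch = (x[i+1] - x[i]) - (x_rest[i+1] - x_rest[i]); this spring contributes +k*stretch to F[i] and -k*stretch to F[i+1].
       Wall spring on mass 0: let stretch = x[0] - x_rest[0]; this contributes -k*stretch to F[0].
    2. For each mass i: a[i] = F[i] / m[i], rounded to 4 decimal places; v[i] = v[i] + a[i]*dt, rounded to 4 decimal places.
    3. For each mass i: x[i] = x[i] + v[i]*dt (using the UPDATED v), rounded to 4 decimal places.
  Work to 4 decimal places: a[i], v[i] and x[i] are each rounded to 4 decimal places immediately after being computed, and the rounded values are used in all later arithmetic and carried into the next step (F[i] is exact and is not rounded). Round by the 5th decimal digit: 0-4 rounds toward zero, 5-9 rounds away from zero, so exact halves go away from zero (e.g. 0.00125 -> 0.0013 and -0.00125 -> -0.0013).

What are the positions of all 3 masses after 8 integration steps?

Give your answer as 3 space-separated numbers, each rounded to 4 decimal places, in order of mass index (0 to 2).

Answer: 2.0389 5.4746 9.8142

Derivation:
Step 0: x=[1.0000 6.0000 10.0000] v=[0.0000 0.0000 0.0000]
Step 1: x=[2.0000 5.7500 9.7500] v=[2.0000 -0.5000 -0.5000]
Step 2: x=[3.4375 5.5625 9.2500] v=[2.8750 -0.3750 -1.0000]
Step 3: x=[4.5469 5.7657 8.5781] v=[2.2188 0.4063 -1.3438]
Step 4: x=[4.8243 6.3673 7.9531] v=[0.5548 1.2031 -1.2500]
Step 5: x=[4.2814 6.9796 7.6817] v=[-1.0859 1.2245 -0.5429]
Step 6: x=[3.3427 7.0929 7.9848] v=[-1.8775 0.2265 0.6061]
Step 7: x=[2.5058 6.4916 8.8149] v=[-1.6738 -1.2027 1.6602]
Step 8: x=[2.0389 5.4746 9.8142] v=[-0.9338 -2.0340 1.9986]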